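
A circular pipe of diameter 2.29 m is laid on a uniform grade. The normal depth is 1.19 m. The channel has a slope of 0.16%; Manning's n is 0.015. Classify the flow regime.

subcritical

For a circular section of diameter D = 2.29 m at depth y = 1.19 m, the central angle is θ = 2 arccos(1 − 2y/D) = 3.22 rad. Then A = (D²/8)(θ − sin θ) = 2.162 m² and P = Dθ/2 = 3.687 m.
Hydraulic radius R = A/P = 2.162/3.687 = 0.5865 m.
V = (1/n) R^(2/3) √S = (1/0.015) × 0.5865^(2/3) × √0.0016 = 1.868 m/s. Hydraulic depth D_h = A/T = 2.162/2.288 = 0.945 m.
Froude number Fr = V/√(g·D_h) = 1.868/√(9.81×0.945) = 0.614, which is less than 1, so the flow is subcritical.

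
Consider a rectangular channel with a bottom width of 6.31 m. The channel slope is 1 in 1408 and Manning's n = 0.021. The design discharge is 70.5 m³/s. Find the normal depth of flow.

y_n = 5.53 m

Manning's equation rearranged: A R^(2/3) = nQ / (1·√S) = 0.021 × 70.5 / (√0.0007102) = 55.55.
Try y = 4.51 m: A R^(2/3) = 42.98 — too small.
Try y = 7.04 m: A R^(2/3) = 74.65 — too large.
Try y = 5.53 m: A R^(2/3) = 55.56 — matches.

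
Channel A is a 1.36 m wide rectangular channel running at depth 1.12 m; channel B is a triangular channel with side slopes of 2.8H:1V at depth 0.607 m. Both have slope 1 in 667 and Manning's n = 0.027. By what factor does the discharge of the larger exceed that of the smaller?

1.92

Channel A: Flow area A = b·y = 1.36 × 1.12 = 1.523 m². Wetted perimeter P = b + 2y = 1.36 + 2×1.12 = 3.6 m. Hydraulic radius R = A/P = 1.523/3.6 = 0.4231 m. Q_A = (1/0.027)·1.523·0.4231^(2/3)·√0.001499 = 1.231 m³/s.
Channel B: For a triangular section with side slope z = 2.8: A = zy² = 2.8×0.607² = 1.032 m²; P = 2y√(1+z²) = 2×0.607×2.973 = 3.609 m. Hydraulic radius R = A/P = 1.032/3.609 = 0.2858 m. Q_B = (1/0.027)·1.032·0.2858^(2/3)·√0.001499 = 0.642 m³/s.
The larger discharge is 1.231 m³/s and the smaller is 0.642 m³/s; the ratio is 1.92.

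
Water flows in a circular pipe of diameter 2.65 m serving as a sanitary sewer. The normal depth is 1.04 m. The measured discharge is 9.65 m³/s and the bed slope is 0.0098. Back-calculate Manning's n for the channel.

For a circular section of diameter D = 2.65 m at depth y = 1.04 m, the central angle is θ = 2 arccos(1 − 2y/D) = 2.708 rad. Then A = (D²/8)(θ − sin θ) = 2.008 m² and P = Dθ/2 = 3.588 m.
Hydraulic radius R = A/P = 2.008/3.588 = 0.5597 m.
Rearranging Manning's equation: n = (1/Q) A R^(2/3) S^(1/2) = (1/9.65) × 2.008 × 0.5597^(2/3) × √0.0098 = 0.014.

n = 0.014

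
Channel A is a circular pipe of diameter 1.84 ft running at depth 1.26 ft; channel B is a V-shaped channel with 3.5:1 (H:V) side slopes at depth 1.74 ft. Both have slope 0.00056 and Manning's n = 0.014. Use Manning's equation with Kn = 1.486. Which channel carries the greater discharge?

channel B

Channel A: For a circular section of diameter D = 1.84 ft at depth y = 1.26 ft, the central angle is θ = 2 arccos(1 − 2y/D) = 3.899 rad. Then A = (D²/8)(θ − sin θ) = 1.941 ft² and P = Dθ/2 = 3.587 ft. Hydraulic radius R = A/P = 1.941/3.587 = 0.541 ft. Q_A = (1.486/0.014)·1.941·0.541^(2/3)·√0.00056 = 3.236 ft³/s.
Channel B: For a triangular section with side slope z = 3.5: A = zy² = 3.5×1.74² = 10.6 ft²; P = 2y√(1+z²) = 2×1.74×3.64 = 12.67 ft. Hydraulic radius R = A/P = 10.6/12.67 = 0.8365 ft. Q_B = (1.486/0.014)·10.6·0.8365^(2/3)·√0.00056 = 23.63 ft³/s.
Q_A = 3.236 ft³/s vs Q_B = 23.63 ft³/s, so channel B carries more.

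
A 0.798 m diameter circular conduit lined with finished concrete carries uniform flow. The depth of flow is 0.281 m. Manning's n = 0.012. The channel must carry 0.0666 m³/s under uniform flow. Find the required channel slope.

For a circular section of diameter D = 0.798 m at depth y = 0.281 m, the central angle is θ = 2 arccos(1 − 2y/D) = 2.541 rad. Then A = (D²/8)(θ − sin θ) = 0.1573 m² and P = Dθ/2 = 1.014 m.
Hydraulic radius R = A/P = 0.1573/1.014 = 0.1551 m.
From Manning's equation, S = [nQ / (1 A R^(2/3))]² = [0.012 × 0.0666 / (1 × 0.1573 × 0.1551^(2/3))]² = 0.00031.

S = 0.00031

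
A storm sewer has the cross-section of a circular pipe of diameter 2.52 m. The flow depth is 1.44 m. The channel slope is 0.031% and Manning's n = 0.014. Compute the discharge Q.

For a circular section of diameter D = 2.52 m at depth y = 1.44 m, the central angle is θ = 2 arccos(1 − 2y/D) = 3.428 rad. Then A = (D²/8)(θ − sin θ) = 2.946 m² and P = Dθ/2 = 4.32 m.
Hydraulic radius R = A/P = 2.946/4.32 = 0.682 m.
Manning's equation: Q = (1/n) A R^(2/3) S^(1/2) = (1/0.014) × 2.946 × 0.682^(2/3) × 0.00031^(1/2) = 2.87 m³/s.

Q = 2.87 m³/s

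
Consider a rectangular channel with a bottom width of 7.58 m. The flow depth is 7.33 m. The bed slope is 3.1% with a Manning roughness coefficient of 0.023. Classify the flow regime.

supercritical

Flow area A = b·y = 7.58 × 7.33 = 55.56 m². Wetted perimeter P = b + 2y = 7.58 + 2×7.33 = 22.24 m.
Hydraulic radius R = A/P = 55.56/22.24 = 2.498 m.
V = (1/n) R^(2/3) √S = (1/0.023) × 2.498^(2/3) × √0.031 = 14.09 m/s. Hydraulic depth D_h = A/T = 55.56/7.58 = 7.33 m.
Froude number Fr = V/√(g·D_h) = 14.09/√(9.81×7.33) = 1.66, which is greater than 1, so the flow is supercritical.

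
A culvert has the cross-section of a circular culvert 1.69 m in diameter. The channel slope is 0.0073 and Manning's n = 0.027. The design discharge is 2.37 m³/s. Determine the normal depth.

y_n = 0.937 m

Manning's equation rearranged: A R^(2/3) = nQ / (1·√S) = 0.027 × 2.37 / (√0.0073) = 0.7489.
At y = 0.83 m: A R^(2/3) = 0.6125 — low.
At y = 1.09 m: A R^(2/3) = 0.9448 — high.
At y = 0.937 m: A R^(2/3) = 0.7494 — matches.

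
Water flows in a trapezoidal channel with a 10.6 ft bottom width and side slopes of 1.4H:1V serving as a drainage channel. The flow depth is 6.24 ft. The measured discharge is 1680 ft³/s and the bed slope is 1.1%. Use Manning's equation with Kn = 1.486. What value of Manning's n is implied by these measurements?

With bottom width b = 10.6 ft and side slope z = 1.4: A = (b + zy)y = (10.6 + 1.4×6.24)×6.24 = 120.7 ft²; P = b + 2y√(1+z²) = 10.6 + 2×6.24×1.72 = 32.07 ft.
Hydraulic radius R = A/P = 120.7/32.07 = 3.762 ft.
Rearranging Manning's equation: n = (1.486/Q) A R^(2/3) S^(1/2) = (1.486/1680) × 120.7 × 3.762^(2/3) × √0.011 = 0.0271.

n = 0.0271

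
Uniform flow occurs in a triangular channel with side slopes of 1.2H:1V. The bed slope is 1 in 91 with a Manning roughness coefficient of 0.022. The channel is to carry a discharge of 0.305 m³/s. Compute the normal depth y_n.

Manning's equation rearranged: A R^(2/3) = nQ / (1·√S) = 0.022 × 0.305 / (√0.01099) = 0.06401.
At y = 0.365 m: A R^(2/3) = 0.04315 — short.
At y = 0.476 m: A R^(2/3) = 0.08759 — over.
At y = 0.423 m: A R^(2/3) = 0.06393 — matches.

y_n = 0.423 m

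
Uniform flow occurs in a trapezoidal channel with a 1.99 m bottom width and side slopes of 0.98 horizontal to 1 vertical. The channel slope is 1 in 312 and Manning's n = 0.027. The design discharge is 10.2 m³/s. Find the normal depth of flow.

y_n = 1.54 m

Manning's equation rearranged: A R^(2/3) = nQ / (1·√S) = 0.027 × 10.2 / (√0.003205) = 4.865.
Try y = 1.24 m: A R^(2/3) = 3.215 — short.
Try y = 1.9 m: A R^(2/3) = 7.324 — over.
Try y = 1.54 m: A R^(2/3) = 4.854 — close enough.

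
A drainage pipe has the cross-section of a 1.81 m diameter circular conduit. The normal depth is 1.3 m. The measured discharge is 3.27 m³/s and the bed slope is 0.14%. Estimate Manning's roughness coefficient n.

n = 0.015

For a circular section of diameter D = 1.81 m at depth y = 1.3 m, the central angle is θ = 2 arccos(1 − 2y/D) = 4.045 rad. Then A = (D²/8)(θ − sin θ) = 1.978 m² and P = Dθ/2 = 3.661 m.
Hydraulic radius R = A/P = 1.978/3.661 = 0.5404 m.
Rearranging Manning's equation: n = (1/Q) A R^(2/3) S^(1/2) = (1/3.27) × 1.978 × 0.5404^(2/3) × √0.0014 = 0.015.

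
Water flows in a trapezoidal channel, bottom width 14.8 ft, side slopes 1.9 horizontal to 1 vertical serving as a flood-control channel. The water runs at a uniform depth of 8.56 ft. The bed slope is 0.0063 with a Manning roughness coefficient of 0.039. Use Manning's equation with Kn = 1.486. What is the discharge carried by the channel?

With bottom width b = 14.8 ft and side slope z = 1.9: A = (b + zy)y = (14.8 + 1.9×8.56)×8.56 = 265.9 ft²; P = b + 2y√(1+z²) = 14.8 + 2×8.56×2.147 = 51.56 ft.
Hydraulic radius R = A/P = 265.9/51.56 = 5.157 ft.
Manning's equation: Q = (1.486/n) A R^(2/3) S^(1/2) = (1.486/0.039) × 265.9 × 5.157^(2/3) × 0.0063^(1/2) = 2400 ft³/s.

Q = 2400 ft³/s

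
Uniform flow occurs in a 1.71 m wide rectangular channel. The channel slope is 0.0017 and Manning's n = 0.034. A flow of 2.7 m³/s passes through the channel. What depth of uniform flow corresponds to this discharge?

y_n = 1.86 m

Manning's equation rearranged: A R^(2/3) = nQ / (1·√S) = 0.034 × 2.7 / (√0.0017) = 2.226.
At y = 2.34 m: A R^(2/3) = 2.929 — too large.
At y = 1.57 m: A R^(2/3) = 1.81 — too small.
At y = 1.86 m: A R^(2/3) = 2.227 — close enough.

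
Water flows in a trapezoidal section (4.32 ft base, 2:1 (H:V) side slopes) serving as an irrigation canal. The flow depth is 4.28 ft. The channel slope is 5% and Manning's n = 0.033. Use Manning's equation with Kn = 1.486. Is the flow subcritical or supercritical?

With bottom width b = 4.32 ft and side slope z = 2: A = (b + zy)y = (4.32 + 2×4.28)×4.28 = 55.13 ft²; P = b + 2y√(1+z²) = 4.32 + 2×4.28×2.236 = 23.46 ft.
Hydraulic radius R = A/P = 55.13/23.46 = 2.35 ft.
V = (1.486/n) R^(2/3) √S = (1.486/0.033) × 2.35^(2/3) × √0.05 = 17.8 ft/s. Hydraulic depth D_h = A/T = 55.13/21.44 = 2.571 ft.
Froude number Fr = V/√(g·D_h) = 17.8/√(32.2×2.571) = 1.96, which is greater than 1, so the flow is supercritical.

supercritical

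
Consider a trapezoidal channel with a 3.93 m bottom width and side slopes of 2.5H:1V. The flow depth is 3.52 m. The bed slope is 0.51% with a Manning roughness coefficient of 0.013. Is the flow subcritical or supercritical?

With bottom width b = 3.93 m and side slope z = 2.5: A = (b + zy)y = (3.93 + 2.5×3.52)×3.52 = 44.81 m²; P = b + 2y√(1+z²) = 3.93 + 2×3.52×2.693 = 22.89 m.
Hydraulic radius R = A/P = 44.81/22.89 = 1.958 m.
V = (1/n) R^(2/3) √S = (1/0.013) × 1.958^(2/3) × √0.0051 = 8.598 m/s. Hydraulic depth D_h = A/T = 44.81/21.53 = 2.081 m.
Froude number Fr = V/√(g·D_h) = 8.598/√(9.81×2.081) = 1.9, which is greater than 1, so the flow is supercritical.

supercritical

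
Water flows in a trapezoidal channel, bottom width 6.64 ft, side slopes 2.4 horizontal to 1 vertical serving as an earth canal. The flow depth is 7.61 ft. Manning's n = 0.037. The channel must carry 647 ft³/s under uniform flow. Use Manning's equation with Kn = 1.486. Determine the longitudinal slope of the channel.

S = 0.0011

With bottom width b = 6.64 ft and side slope z = 2.4: A = (b + zy)y = (6.64 + 2.4×7.61)×7.61 = 189.5 ft²; P = b + 2y√(1+z²) = 6.64 + 2×7.61×2.6 = 46.21 ft.
Hydraulic radius R = A/P = 189.5/46.21 = 4.101 ft.
From Manning's equation, S = [nQ / (1.486 A R^(2/3))]² = [0.037 × 647 / (1.486 × 189.5 × 4.101^(2/3))]² = 0.0011.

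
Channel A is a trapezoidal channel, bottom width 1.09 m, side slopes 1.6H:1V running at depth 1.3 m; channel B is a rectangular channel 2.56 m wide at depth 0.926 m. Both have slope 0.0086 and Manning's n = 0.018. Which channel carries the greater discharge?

Channel A: With bottom width b = 1.09 m and side slope z = 1.6: A = (b + zy)y = (1.09 + 1.6×1.3)×1.3 = 4.121 m²; P = b + 2y√(1+z²) = 1.09 + 2×1.3×1.887 = 5.996 m. Hydraulic radius R = A/P = 4.121/5.996 = 0.6873 m. Q_A = (1/0.018)·4.121·0.6873^(2/3)·√0.0086 = 16.54 m³/s.
Channel B: Flow area A = b·y = 2.56 × 0.926 = 2.371 m². Wetted perimeter P = b + 2y = 2.56 + 2×0.926 = 4.412 m. Hydraulic radius R = A/P = 2.371/4.412 = 0.5373 m. Q_B = (1/0.018)·2.371·0.5373^(2/3)·√0.0086 = 8.072 m³/s.
Q_A = 16.54 m³/s vs Q_B = 8.072 m³/s, so channel A carries more.

channel A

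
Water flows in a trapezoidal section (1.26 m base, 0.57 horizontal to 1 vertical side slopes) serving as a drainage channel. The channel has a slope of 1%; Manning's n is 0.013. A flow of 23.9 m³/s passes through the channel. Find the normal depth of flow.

Manning's equation rearranged: A R^(2/3) = nQ / (1·√S) = 0.013 × 23.9 / (√0.01) = 3.107.
At y = 1.47 m: A R^(2/3) = 2.347 — short.
At y = 2.07 m: A R^(2/3) = 4.49 — over.
At y = 1.71 m: A R^(2/3) = 3.113 — matches.

y_n = 1.71 m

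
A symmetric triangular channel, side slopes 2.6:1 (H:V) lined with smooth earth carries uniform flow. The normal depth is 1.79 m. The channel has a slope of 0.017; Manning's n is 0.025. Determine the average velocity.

For a triangular section with side slope z = 2.6: A = zy² = 2.6×1.79² = 8.331 m²; P = 2y√(1+z²) = 2×1.79×2.786 = 9.973 m.
Hydraulic radius R = A/P = 8.331/9.973 = 0.8353 m.
From Manning's equation, V = (1/n) R^(2/3) S^(1/2) = (1/0.025) × 0.8353^(2/3) × 0.017^(1/2) = 4.63 m/s.

V = 4.63 m/s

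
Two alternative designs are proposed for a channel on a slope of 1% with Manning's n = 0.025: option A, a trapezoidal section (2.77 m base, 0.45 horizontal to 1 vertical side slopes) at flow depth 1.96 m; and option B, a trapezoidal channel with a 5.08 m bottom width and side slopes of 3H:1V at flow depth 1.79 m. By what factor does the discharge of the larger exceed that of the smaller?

2.83

Channel A: With bottom width b = 2.77 m and side slope z = 0.45: A = (b + zy)y = (2.77 + 0.45×1.96)×1.96 = 7.158 m²; P = b + 2y√(1+z²) = 2.77 + 2×1.96×1.097 = 7.069 m. Hydraulic radius R = A/P = 7.158/7.069 = 1.013 m. Q_A = (1/0.025)·7.158·1.013^(2/3)·√0.01 = 28.87 m³/s.
Channel B: With bottom width b = 5.08 m and side slope z = 3: A = (b + zy)y = (5.08 + 3×1.79)×1.79 = 18.71 m²; P = b + 2y√(1+z²) = 5.08 + 2×1.79×3.162 = 16.4 m. Hydraulic radius R = A/P = 18.71/16.4 = 1.141 m. Q_B = (1/0.025)·18.71·1.141^(2/3)·√0.01 = 81.68 m³/s.
The larger discharge is 81.68 m³/s and the smaller is 28.87 m³/s; the ratio is 2.83.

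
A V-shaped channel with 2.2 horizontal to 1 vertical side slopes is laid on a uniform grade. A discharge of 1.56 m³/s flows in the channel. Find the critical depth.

At critical depth, Q² T / (g A³) = 1, i.e. A³/T = Q²/g = 1.56²/9.81 = 0.2481.
Trying y = 0.693 m: A³/T = 0.3868 — over.
Trying y = 0.473 m: A³/T = 0.0573 — short.
Trying y = 0.634 m: A³/T = 0.2479 — close enough.

y_c = 0.634 m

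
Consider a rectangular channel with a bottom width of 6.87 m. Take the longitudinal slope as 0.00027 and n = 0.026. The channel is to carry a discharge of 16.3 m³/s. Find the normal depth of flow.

Manning's equation rearranged: A R^(2/3) = nQ / (1·√S) = 0.026 × 16.3 / (√0.00027) = 25.79.
At y = 3.11 m: A R^(2/3) = 29.62 — over.
At y = 2.39 m: A R^(2/3) = 20.64 — short.
At y = 2.81 m: A R^(2/3) = 25.81 — matches.

y_n = 2.81 m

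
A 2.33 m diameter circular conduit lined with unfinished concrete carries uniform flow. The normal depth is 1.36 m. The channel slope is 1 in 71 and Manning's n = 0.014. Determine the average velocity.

V = 6.28 m/s

For a circular section of diameter D = 2.33 m at depth y = 1.36 m, the central angle is θ = 2 arccos(1 − 2y/D) = 3.478 rad. Then A = (D²/8)(θ − sin θ) = 2.584 m² and P = Dθ/2 = 4.052 m.
Hydraulic radius R = A/P = 2.584/4.052 = 0.6378 m.
From Manning's equation, V = (1/n) R^(2/3) S^(1/2) = (1/0.014) × 0.6378^(2/3) × 0.01408^(1/2) = 6.28 m/s.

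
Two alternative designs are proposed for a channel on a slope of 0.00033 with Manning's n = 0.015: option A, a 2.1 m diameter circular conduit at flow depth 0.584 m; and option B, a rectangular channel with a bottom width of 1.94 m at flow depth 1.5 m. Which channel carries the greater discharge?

channel B

Channel A: For a circular section of diameter D = 2.1 m at depth y = 0.584 m, the central angle is θ = 2 arccos(1 − 2y/D) = 2.222 rad. Then A = (D²/8)(θ − sin θ) = 0.7864 m² and P = Dθ/2 = 2.333 m. Hydraulic radius R = A/P = 0.7864/2.333 = 0.3371 m. Q_A = (1/0.015)·0.7864·0.3371^(2/3)·√0.00033 = 0.4612 m³/s.
Channel B: Flow area A = b·y = 1.94 × 1.5 = 2.91 m². Wetted perimeter P = b + 2y = 1.94 + 2×1.5 = 4.94 m. Hydraulic radius R = A/P = 2.91/4.94 = 0.5891 m. Q_B = (1/0.015)·2.91·0.5891^(2/3)·√0.00033 = 2.476 m³/s.
Q_A = 0.4612 m³/s vs Q_B = 2.476 m³/s, so channel B carries more.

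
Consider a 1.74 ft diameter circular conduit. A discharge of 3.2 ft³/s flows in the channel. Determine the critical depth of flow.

y_c = 0.651 ft

At critical depth, Q² T / (g A³) = 1, i.e. A³/T = Q²/g = 3.2²/32.2 = 0.318.
Trying y = 0.785 ft: A³/T = 0.652 — high.
Trying y = 0.495 ft: A³/T = 0.1102 — low.
Trying y = 0.651 ft: A³/T = 0.3179 — matches.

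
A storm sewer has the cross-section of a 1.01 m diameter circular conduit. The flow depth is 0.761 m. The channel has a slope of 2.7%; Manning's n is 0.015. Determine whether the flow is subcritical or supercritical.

For a circular section of diameter D = 1.01 m at depth y = 0.761 m, the central angle is θ = 2 arccos(1 − 2y/D) = 4.205 rad. Then A = (D²/8)(θ − sin θ) = 0.6476 m² and P = Dθ/2 = 2.123 m.
Hydraulic radius R = A/P = 0.6476/2.123 = 0.305 m.
V = (1/n) R^(2/3) √S = (1/0.015) × 0.305^(2/3) × √0.027 = 4.963 m/s. Hydraulic depth D_h = A/T = 0.6476/0.8706 = 0.7439 m.
Froude number Fr = V/√(g·D_h) = 4.963/√(9.81×0.7439) = 1.84, which is greater than 1, so the flow is supercritical.

supercritical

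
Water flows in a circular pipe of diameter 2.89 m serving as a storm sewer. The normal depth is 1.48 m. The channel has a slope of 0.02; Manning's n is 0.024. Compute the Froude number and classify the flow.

supercritical

For a circular section of diameter D = 2.89 m at depth y = 1.48 m, the central angle is θ = 2 arccos(1 − 2y/D) = 3.19 rad. Then A = (D²/8)(θ − sin θ) = 3.381 m² and P = Dθ/2 = 4.61 m.
Hydraulic radius R = A/P = 3.381/4.61 = 0.7335 m.
V = (1/n) R^(2/3) √S = (1/0.024) × 0.7335^(2/3) × √0.02 = 4.792 m/s. Hydraulic depth D_h = A/T = 3.381/2.889 = 1.17 m.
Froude number Fr = V/√(g·D_h) = 4.792/√(9.81×1.17) = 1.41, which is greater than 1, so the flow is supercritical.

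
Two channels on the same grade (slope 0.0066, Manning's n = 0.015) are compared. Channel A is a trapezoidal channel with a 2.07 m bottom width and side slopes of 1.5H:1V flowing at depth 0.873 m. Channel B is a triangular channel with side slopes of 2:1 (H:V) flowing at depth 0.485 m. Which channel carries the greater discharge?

Channel A: With bottom width b = 2.07 m and side slope z = 1.5: A = (b + zy)y = (2.07 + 1.5×0.873)×0.873 = 2.95 m²; P = b + 2y√(1+z²) = 2.07 + 2×0.873×1.803 = 5.218 m. Hydraulic radius R = A/P = 2.95/5.218 = 0.5654 m. Q_A = (1/0.015)·2.95·0.5654^(2/3)·√0.0066 = 10.93 m³/s.
Channel B: For a triangular section with side slope z = 2: A = zy² = 2×0.485² = 0.4704 m²; P = 2y√(1+z²) = 2×0.485×2.236 = 2.169 m. Hydraulic radius R = A/P = 0.4704/2.169 = 0.2169 m. Q_B = (1/0.015)·0.4704·0.2169^(2/3)·√0.0066 = 0.9198 m³/s.
Q_A = 10.93 m³/s vs Q_B = 0.9198 m³/s, so channel A carries more.

channel A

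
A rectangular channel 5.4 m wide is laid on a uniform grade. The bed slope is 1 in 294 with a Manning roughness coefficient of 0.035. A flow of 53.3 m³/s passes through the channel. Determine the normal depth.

Manning's equation rearranged: A R^(2/3) = nQ / (1·√S) = 0.035 × 53.3 / (√0.003401) = 31.99.
Try y = 4.71 m: A R^(2/3) = 36.46 — over.
Try y = 4.24 m: A R^(2/3) = 31.96 — ≈ 31.99.

y_n = 4.24 m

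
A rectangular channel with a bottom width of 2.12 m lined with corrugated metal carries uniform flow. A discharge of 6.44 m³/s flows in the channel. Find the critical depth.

For a rectangular channel, critical depth y_c = (q²/g)^(1/3) where q = Q/b = 6.44/2.12 = 3.038 m²/s.
So y_c = (3.038²/9.81)^(1/3) = 0.98 m.

y_c = 0.98 m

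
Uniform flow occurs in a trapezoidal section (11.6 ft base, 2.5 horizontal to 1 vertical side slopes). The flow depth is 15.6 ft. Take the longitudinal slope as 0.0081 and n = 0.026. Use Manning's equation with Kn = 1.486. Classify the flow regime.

With bottom width b = 11.6 ft and side slope z = 2.5: A = (b + zy)y = (11.6 + 2.5×15.6)×15.6 = 789.4 ft²; P = b + 2y√(1+z²) = 11.6 + 2×15.6×2.693 = 95.61 ft.
Hydraulic radius R = A/P = 789.4/95.61 = 8.256 ft.
V = (1.486/n) R^(2/3) √S = (1.486/0.026) × 8.256^(2/3) × √0.0081 = 21.01 ft/s. Hydraulic depth D_h = A/T = 789.4/89.6 = 8.81 ft.
Froude number Fr = V/√(g·D_h) = 21.01/√(32.2×8.81) = 1.25, which is greater than 1, so the flow is supercritical.

supercritical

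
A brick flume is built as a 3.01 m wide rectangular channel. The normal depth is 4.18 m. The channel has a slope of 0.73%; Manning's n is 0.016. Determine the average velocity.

Flow area A = b·y = 3.01 × 4.18 = 12.58 m². Wetted perimeter P = b + 2y = 3.01 + 2×4.18 = 11.37 m.
Hydraulic radius R = A/P = 12.58/11.37 = 1.107 m.
From Manning's equation, V = (1/n) R^(2/3) S^(1/2) = (1/0.016) × 1.107^(2/3) × 0.0073^(1/2) = 5.71 m/s.

V = 5.71 m/s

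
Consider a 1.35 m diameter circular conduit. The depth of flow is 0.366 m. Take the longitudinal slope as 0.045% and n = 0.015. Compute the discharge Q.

For a circular section of diameter D = 1.35 m at depth y = 0.366 m, the central angle is θ = 2 arccos(1 − 2y/D) = 2.191 rad. Then A = (D²/8)(θ − sin θ) = 0.3136 m² and P = Dθ/2 = 1.479 m.
Hydraulic radius R = A/P = 0.3136/1.479 = 0.2121 m.
Manning's equation: Q = (1/n) A R^(2/3) S^(1/2) = (1/0.015) × 0.3136 × 0.2121^(2/3) × 0.00045^(1/2) = 0.158 m³/s.

Q = 0.158 m³/s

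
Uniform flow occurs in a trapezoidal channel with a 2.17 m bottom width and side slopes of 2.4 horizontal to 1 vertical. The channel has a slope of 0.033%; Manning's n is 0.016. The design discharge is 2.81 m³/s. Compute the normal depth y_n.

y_n = 0.866 m

Manning's equation rearranged: A R^(2/3) = nQ / (1·√S) = 0.016 × 2.81 / (√0.00033) = 2.475.
Try y = 1.08 m: A R^(2/3) = 3.901 — over.
Try y = 0.626 m: A R^(2/3) = 1.297 — short.
Try y = 0.866 m: A R^(2/3) = 2.474 — ≈ 2.475.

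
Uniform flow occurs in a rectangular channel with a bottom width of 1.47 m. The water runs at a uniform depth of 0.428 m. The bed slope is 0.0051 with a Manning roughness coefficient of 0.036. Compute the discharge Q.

Flow area A = b·y = 1.47 × 0.428 = 0.6292 m². Wetted perimeter P = b + 2y = 1.47 + 2×0.428 = 2.326 m.
Hydraulic radius R = A/P = 0.6292/2.326 = 0.2705 m.
Manning's equation: Q = (1/n) A R^(2/3) S^(1/2) = (1/0.036) × 0.6292 × 0.2705^(2/3) × 0.0051^(1/2) = 0.522 m³/s.

Q = 0.522 m³/s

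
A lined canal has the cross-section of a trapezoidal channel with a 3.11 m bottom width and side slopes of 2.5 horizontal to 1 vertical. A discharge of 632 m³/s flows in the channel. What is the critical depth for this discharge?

y_c = 6.07 m

At critical depth, Q² T / (g A³) = 1, i.e. A³/T = Q²/g = 632²/9.81 = 40720.
Try y = 6.77 m: A³/T = 67520 — high.
Try y = 6.07 m: A³/T = 40860 — ≈ 40720.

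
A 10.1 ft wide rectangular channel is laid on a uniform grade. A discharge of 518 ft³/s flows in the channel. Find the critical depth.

For a rectangular channel, critical depth y_c = (q²/g)^(1/3) where q = Q/b = 518/10.1 = 51.29 ft²/s.
So y_c = (51.29²/32.2)^(1/3) = 4.34 ft.

y_c = 4.34 ft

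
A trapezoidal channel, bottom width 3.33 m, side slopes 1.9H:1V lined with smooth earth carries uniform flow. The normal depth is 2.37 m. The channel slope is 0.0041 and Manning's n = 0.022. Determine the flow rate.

Q = 66.8 m³/s

With bottom width b = 3.33 m and side slope z = 1.9: A = (b + zy)y = (3.33 + 1.9×2.37)×2.37 = 18.56 m²; P = b + 2y√(1+z²) = 3.33 + 2×2.37×2.147 = 13.51 m.
Hydraulic radius R = A/P = 18.56/13.51 = 1.374 m.
Manning's equation: Q = (1/n) A R^(2/3) S^(1/2) = (1/0.022) × 18.56 × 1.374^(2/3) × 0.0041^(1/2) = 66.8 m³/s.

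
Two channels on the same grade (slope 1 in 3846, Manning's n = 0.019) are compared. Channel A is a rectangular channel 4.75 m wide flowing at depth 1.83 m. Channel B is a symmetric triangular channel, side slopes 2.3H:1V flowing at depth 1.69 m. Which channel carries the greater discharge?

channel A

Channel A: Flow area A = b·y = 4.75 × 1.83 = 8.693 m². Wetted perimeter P = b + 2y = 4.75 + 2×1.83 = 8.41 m. Hydraulic radius R = A/P = 8.693/8.41 = 1.034 m. Q_A = (1/0.019)·8.693·1.034^(2/3)·√0.00026 = 7.541 m³/s.
Channel B: For a triangular section with side slope z = 2.3: A = zy² = 2.3×1.69² = 6.569 m²; P = 2y√(1+z²) = 2×1.69×2.508 = 8.477 m. Hydraulic radius R = A/P = 6.569/8.477 = 0.7749 m. Q_B = (1/0.019)·6.569·0.7749^(2/3)·√0.00026 = 4.703 m³/s.
Q_A = 7.541 m³/s vs Q_B = 4.703 m³/s, so channel A carries more.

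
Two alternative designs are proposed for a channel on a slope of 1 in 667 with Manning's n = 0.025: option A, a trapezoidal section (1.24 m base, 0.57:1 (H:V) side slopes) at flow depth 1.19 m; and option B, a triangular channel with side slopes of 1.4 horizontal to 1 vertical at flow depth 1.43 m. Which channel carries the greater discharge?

Channel A: With bottom width b = 1.24 m and side slope z = 0.57: A = (b + zy)y = (1.24 + 0.57×1.19)×1.19 = 2.283 m²; P = b + 2y√(1+z²) = 1.24 + 2×1.19×1.151 = 3.979 m. Hydraulic radius R = A/P = 2.283/3.979 = 0.5736 m. Q_A = (1/0.025)·2.283·0.5736^(2/3)·√0.001499 = 2.441 m³/s.
Channel B: For a triangular section with side slope z = 1.4: A = zy² = 1.4×1.43² = 2.863 m²; P = 2y√(1+z²) = 2×1.43×1.72 = 4.921 m. Hydraulic radius R = A/P = 2.863/4.921 = 0.5818 m. Q_B = (1/0.025)·2.863·0.5818^(2/3)·√0.001499 = 3.09 m³/s.
Q_A = 2.441 m³/s vs Q_B = 3.09 m³/s, so channel B carries more.

channel B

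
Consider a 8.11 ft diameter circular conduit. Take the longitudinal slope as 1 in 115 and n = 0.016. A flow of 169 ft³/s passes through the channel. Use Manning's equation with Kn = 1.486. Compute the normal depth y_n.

Manning's equation rearranged: A R^(2/3) = nQ / (1.486·√S) = 0.016 × 169 / (1.486 × √0.008696) = 19.51.
At y = 2.38 ft: A R^(2/3) = 15.53 — short.
At y = 3.37 ft: A R^(2/3) = 29.89 — over.
At y = 2.68 ft: A R^(2/3) = 19.51 — matches.

y_n = 2.68 ft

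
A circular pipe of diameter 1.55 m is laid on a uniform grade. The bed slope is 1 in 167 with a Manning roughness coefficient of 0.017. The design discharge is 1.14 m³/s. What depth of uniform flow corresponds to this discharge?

y_n = 0.528 m

Manning's equation rearranged: A R^(2/3) = nQ / (1·√S) = 0.017 × 1.14 / (√0.005988) = 0.2504.
Trying y = 0.637 m: A R^(2/3) = 0.3551 — too large.
Trying y = 0.528 m: A R^(2/3) = 0.2505 — close enough.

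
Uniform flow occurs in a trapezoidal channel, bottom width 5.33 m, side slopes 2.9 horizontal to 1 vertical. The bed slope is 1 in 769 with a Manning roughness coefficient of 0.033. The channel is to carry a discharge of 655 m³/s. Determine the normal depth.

y_n = 8.03 m

Manning's equation rearranged: A R^(2/3) = nQ / (1·√S) = 0.033 × 655 / (√0.0013) = 599.4.
Trying y = 7.2 m: A R^(2/3) = 460.5 — too small.
Trying y = 9.73 m: A R^(2/3) = 957 — too large.
Trying y = 8.03 m: A R^(2/3) = 599 — close enough.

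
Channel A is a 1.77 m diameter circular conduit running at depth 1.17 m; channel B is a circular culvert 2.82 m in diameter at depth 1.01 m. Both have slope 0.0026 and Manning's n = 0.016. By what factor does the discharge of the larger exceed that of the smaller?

1.23

Channel A: For a circular section of diameter D = 1.77 m at depth y = 1.17 m, the central angle is θ = 2 arccos(1 − 2y/D) = 3.797 rad. Then A = (D²/8)(θ − sin θ) = 1.726 m² and P = Dθ/2 = 3.361 m. Hydraulic radius R = A/P = 1.726/3.361 = 0.5136 m. Q_A = (1/0.016)·1.726·0.5136^(2/3)·√0.0026 = 3.527 m³/s.
Channel B: For a circular section of diameter D = 2.82 m at depth y = 1.01 m, the central angle is θ = 2 arccos(1 − 2y/D) = 2.566 rad. Then A = (D²/8)(θ − sin θ) = 2.01 m² and P = Dθ/2 = 3.619 m. Hydraulic radius R = A/P = 2.01/3.619 = 0.5555 m. Q_B = (1/0.016)·2.01·0.5555^(2/3)·√0.0026 = 4.329 m³/s.
The larger discharge is 4.329 m³/s and the smaller is 3.527 m³/s; the ratio is 1.23.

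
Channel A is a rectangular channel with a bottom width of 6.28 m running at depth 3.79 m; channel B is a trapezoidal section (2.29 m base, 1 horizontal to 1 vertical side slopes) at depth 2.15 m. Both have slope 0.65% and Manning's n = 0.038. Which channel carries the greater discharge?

channel A

Channel A: Flow area A = b·y = 6.28 × 3.79 = 23.8 m². Wetted perimeter P = b + 2y = 6.28 + 2×3.79 = 13.86 m. Hydraulic radius R = A/P = 23.8/13.86 = 1.717 m. Q_A = (1/0.038)·23.8·1.717^(2/3)·√0.0065 = 72.42 m³/s.
Channel B: With bottom width b = 2.29 m and side slope z = 1: A = (b + zy)y = (2.29 + 1×2.15)×2.15 = 9.546 m²; P = b + 2y√(1+z²) = 2.29 + 2×2.15×1.414 = 8.371 m. Hydraulic radius R = A/P = 9.546/8.371 = 1.14 m. Q_B = (1/0.038)·9.546·1.14^(2/3)·√0.0065 = 22.11 m³/s.
Q_A = 72.42 m³/s vs Q_B = 22.11 m³/s, so channel A carries more.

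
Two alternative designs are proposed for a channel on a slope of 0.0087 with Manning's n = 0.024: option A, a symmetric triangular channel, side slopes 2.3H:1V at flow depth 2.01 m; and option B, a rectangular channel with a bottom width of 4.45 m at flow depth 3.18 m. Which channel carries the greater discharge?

channel B

Channel A: For a triangular section with side slope z = 2.3: A = zy² = 2.3×2.01² = 9.292 m²; P = 2y√(1+z²) = 2×2.01×2.508 = 10.08 m. Hydraulic radius R = A/P = 9.292/10.08 = 0.9217 m. Q_A = (1/0.024)·9.292·0.9217^(2/3)·√0.0087 = 34.2 m³/s.
Channel B: Flow area A = b·y = 4.45 × 3.18 = 14.15 m². Wetted perimeter P = b + 2y = 4.45 + 2×3.18 = 10.81 m. Hydraulic radius R = A/P = 14.15/10.81 = 1.309 m. Q_B = (1/0.024)·14.15·1.309^(2/3)·√0.0087 = 65.81 m³/s.
Q_A = 34.2 m³/s vs Q_B = 65.81 m³/s, so channel B carries more.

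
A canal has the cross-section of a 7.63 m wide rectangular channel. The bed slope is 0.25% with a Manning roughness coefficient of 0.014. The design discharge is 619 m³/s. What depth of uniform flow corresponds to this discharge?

Manning's equation rearranged: A R^(2/3) = nQ / (1·√S) = 0.014 × 619 / (√0.0025) = 173.3.
Trying y = 7.79 m: A R^(2/3) = 111.3 — too small.
Trying y = 11.3 m: A R^(2/3) = 173.4 — ≈ 173.3.

y_n = 11.3 m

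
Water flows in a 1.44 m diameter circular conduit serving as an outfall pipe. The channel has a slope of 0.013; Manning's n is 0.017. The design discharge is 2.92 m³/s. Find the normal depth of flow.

Manning's equation rearranged: A R^(2/3) = nQ / (1·√S) = 0.017 × 2.92 / (√0.013) = 0.4354.
Try y = 0.919 m: A R^(2/3) = 0.6072 — over.
Try y = 0.579 m: A R^(2/3) = 0.2804 — short.
Try y = 0.744 m: A R^(2/3) = 0.4355 — ≈ 0.4354.

y_n = 0.744 m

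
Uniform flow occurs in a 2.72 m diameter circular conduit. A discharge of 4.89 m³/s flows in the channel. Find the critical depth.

y_c = 0.967 m

At critical depth, Q² T / (g A³) = 1, i.e. A³/T = Q²/g = 4.89²/9.81 = 2.438.
At y = 0.816 m: A³/T = 1.264 — low.
At y = 1.18 m: A³/T = 5.238 — high.
At y = 0.967 m: A³/T = 2.437 — matches.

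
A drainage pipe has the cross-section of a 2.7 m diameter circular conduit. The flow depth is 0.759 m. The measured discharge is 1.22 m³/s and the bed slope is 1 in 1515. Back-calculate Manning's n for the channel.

For a circular section of diameter D = 2.7 m at depth y = 0.759 m, the central angle is θ = 2 arccos(1 − 2y/D) = 2.235 rad. Then A = (D²/8)(θ − sin θ) = 1.32 m² and P = Dθ/2 = 3.018 m.
Hydraulic radius R = A/P = 1.32/3.018 = 0.4373 m.
Rearranging Manning's equation: n = (1/Q) A R^(2/3) S^(1/2) = (1/1.22) × 1.32 × 0.4373^(2/3) × √0.0006601 = 0.016.

n = 0.016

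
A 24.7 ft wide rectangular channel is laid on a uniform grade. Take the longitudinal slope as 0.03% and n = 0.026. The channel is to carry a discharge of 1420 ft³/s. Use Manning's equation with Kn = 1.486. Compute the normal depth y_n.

y_n = 15.9 ft

Manning's equation rearranged: A R^(2/3) = nQ / (1.486·√S) = 0.026 × 1420 / (1.486 × √0.0003) = 1434.
Trying y = 18 ft: A R^(2/3) = 1677 — too large.
Trying y = 14.1 ft: A R^(2/3) = 1223 — too small.
Trying y = 15.9 ft: A R^(2/3) = 1430 — matches.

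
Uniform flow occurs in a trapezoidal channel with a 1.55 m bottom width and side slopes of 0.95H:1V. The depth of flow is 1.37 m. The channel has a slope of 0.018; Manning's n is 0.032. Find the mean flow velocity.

V = 3.41 m/s

With bottom width b = 1.55 m and side slope z = 0.95: A = (b + zy)y = (1.55 + 0.95×1.37)×1.37 = 3.907 m²; P = b + 2y√(1+z²) = 1.55 + 2×1.37×1.379 = 5.329 m.
Hydraulic radius R = A/P = 3.907/5.329 = 0.733 m.
From Manning's equation, V = (1/n) R^(2/3) S^(1/2) = (1/0.032) × 0.733^(2/3) × 0.018^(1/2) = 3.41 m/s.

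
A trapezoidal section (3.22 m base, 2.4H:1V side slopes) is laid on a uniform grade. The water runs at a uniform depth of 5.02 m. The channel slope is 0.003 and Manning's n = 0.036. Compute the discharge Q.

Q = 221 m³/s

With bottom width b = 3.22 m and side slope z = 2.4: A = (b + zy)y = (3.22 + 2.4×5.02)×5.02 = 76.65 m²; P = b + 2y√(1+z²) = 3.22 + 2×5.02×2.6 = 29.32 m.
Hydraulic radius R = A/P = 76.65/29.32 = 2.614 m.
Manning's equation: Q = (1/n) A R^(2/3) S^(1/2) = (1/0.036) × 76.65 × 2.614^(2/3) × 0.003^(1/2) = 221 m³/s.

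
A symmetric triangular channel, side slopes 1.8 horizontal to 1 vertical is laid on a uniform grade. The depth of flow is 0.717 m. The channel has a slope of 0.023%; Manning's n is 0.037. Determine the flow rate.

Q = 0.175 m³/s

For a triangular section with side slope z = 1.8: A = zy² = 1.8×0.717² = 0.9254 m²; P = 2y√(1+z²) = 2×0.717×2.059 = 2.953 m.
Hydraulic radius R = A/P = 0.9254/2.953 = 0.3134 m.
Manning's equation: Q = (1/n) A R^(2/3) S^(1/2) = (1/0.037) × 0.9254 × 0.3134^(2/3) × 0.00023^(1/2) = 0.175 m³/s.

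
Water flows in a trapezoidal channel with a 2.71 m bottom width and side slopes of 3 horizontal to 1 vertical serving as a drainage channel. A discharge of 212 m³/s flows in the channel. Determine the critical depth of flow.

At critical depth, Q² T / (g A³) = 1, i.e. A³/T = Q²/g = 212²/9.81 = 4581.
Try y = 2.53 m: A³/T = 989.2 — too small.
Try y = 3.89 m: A³/T = 6719 — too large.
Try y = 3.57 m: A³/T = 4557 — ≈ 4581.

y_c = 3.57 m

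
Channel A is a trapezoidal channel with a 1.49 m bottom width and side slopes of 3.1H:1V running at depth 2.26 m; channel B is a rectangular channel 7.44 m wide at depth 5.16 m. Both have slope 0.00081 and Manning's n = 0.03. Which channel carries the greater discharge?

Channel A: With bottom width b = 1.49 m and side slope z = 3.1: A = (b + zy)y = (1.49 + 3.1×2.26)×2.26 = 19.2 m²; P = b + 2y√(1+z²) = 1.49 + 2×2.26×3.257 = 16.21 m. Hydraulic radius R = A/P = 19.2/16.21 = 1.184 m. Q_A = (1/0.03)·19.2·1.184^(2/3)·√0.00081 = 20.39 m³/s.
Channel B: Flow area A = b·y = 7.44 × 5.16 = 38.39 m². Wetted perimeter P = b + 2y = 7.44 + 2×5.16 = 17.76 m. Hydraulic radius R = A/P = 38.39/17.76 = 2.162 m. Q_B = (1/0.03)·38.39·2.162^(2/3)·√0.00081 = 60.89 m³/s.
Q_A = 20.39 m³/s vs Q_B = 60.89 m³/s, so channel B carries more.

channel B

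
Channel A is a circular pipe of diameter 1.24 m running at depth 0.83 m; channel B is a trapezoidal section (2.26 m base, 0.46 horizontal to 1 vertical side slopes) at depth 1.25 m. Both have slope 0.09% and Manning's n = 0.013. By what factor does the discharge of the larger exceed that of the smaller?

6.45

Channel A: For a circular section of diameter D = 1.24 m at depth y = 0.83 m, the central angle is θ = 2 arccos(1 − 2y/D) = 3.833 rad. Then A = (D²/8)(θ − sin θ) = 0.8591 m² and P = Dθ/2 = 2.376 m. Hydraulic radius R = A/P = 0.8591/2.376 = 0.3616 m. Q_A = (1/0.013)·0.8591·0.3616^(2/3)·√0.0009 = 1.006 m³/s.
Channel B: With bottom width b = 2.26 m and side slope z = 0.46: A = (b + zy)y = (2.26 + 0.46×1.25)×1.25 = 3.544 m²; P = b + 2y√(1+z²) = 2.26 + 2×1.25×1.101 = 5.012 m. Hydraulic radius R = A/P = 3.544/5.012 = 0.7071 m. Q_B = (1/0.013)·3.544·0.7071^(2/3)·√0.0009 = 6.491 m³/s.
The larger discharge is 6.491 m³/s and the smaller is 1.006 m³/s; the ratio is 6.45.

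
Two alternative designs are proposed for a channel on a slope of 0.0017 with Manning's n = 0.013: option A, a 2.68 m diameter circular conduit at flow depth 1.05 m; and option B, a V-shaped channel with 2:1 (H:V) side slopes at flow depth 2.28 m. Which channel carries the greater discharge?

Channel A: For a circular section of diameter D = 2.68 m at depth y = 1.05 m, the central angle is θ = 2 arccos(1 − 2y/D) = 2.705 rad. Then A = (D²/8)(θ − sin θ) = 2.049 m² and P = Dθ/2 = 3.625 m. Hydraulic radius R = A/P = 2.049/3.625 = 0.5653 m. Q_A = (1/0.013)·2.049·0.5653^(2/3)·√0.0017 = 4.444 m³/s.
Channel B: For a triangular section with side slope z = 2: A = zy² = 2×2.28² = 10.4 m²; P = 2y√(1+z²) = 2×2.28×2.236 = 10.2 m. Hydraulic radius R = A/P = 10.4/10.2 = 1.02 m. Q_B = (1/0.013)·10.4·1.02^(2/3)·√0.0017 = 33.41 m³/s.
Q_A = 4.444 m³/s vs Q_B = 33.41 m³/s, so channel B carries more.

channel B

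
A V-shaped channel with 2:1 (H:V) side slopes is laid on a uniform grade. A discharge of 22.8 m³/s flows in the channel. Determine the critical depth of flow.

y_c = 1.93 m

At critical depth, Q² T / (g A³) = 1, i.e. A³/T = Q²/g = 22.8²/9.81 = 52.99.
Trying y = 1.44 m: A³/T = 12.38 — short.
Trying y = 2.2 m: A³/T = 103.1 — over.
Trying y = 1.93 m: A³/T = 53.56 — close enough.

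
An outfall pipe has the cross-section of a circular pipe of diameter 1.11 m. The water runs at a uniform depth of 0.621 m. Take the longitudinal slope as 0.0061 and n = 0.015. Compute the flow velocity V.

For a circular section of diameter D = 1.11 m at depth y = 0.621 m, the central angle is θ = 2 arccos(1 − 2y/D) = 3.38 rad. Then A = (D²/8)(θ − sin θ) = 0.5569 m² and P = Dθ/2 = 1.876 m.
Hydraulic radius R = A/P = 0.5569/1.876 = 0.2969 m.
From Manning's equation, V = (1/n) R^(2/3) S^(1/2) = (1/0.015) × 0.2969^(2/3) × 0.0061^(1/2) = 2.32 m/s.

V = 2.32 m/s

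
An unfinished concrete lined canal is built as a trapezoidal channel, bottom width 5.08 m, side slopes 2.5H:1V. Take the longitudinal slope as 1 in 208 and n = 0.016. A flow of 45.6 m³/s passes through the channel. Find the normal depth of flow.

Manning's equation rearranged: A R^(2/3) = nQ / (1·√S) = 0.016 × 45.6 / (√0.004808) = 10.52.
At y = 1.67 m: A R^(2/3) = 16.45 — over.
At y = 1.11 m: A R^(2/3) = 7.442 — short.
At y = 1.33 m: A R^(2/3) = 10.52 — ≈ 10.52.

y_n = 1.33 m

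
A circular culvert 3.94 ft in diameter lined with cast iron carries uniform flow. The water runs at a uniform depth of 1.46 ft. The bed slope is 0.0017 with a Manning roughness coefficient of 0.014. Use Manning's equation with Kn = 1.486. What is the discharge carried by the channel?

Q = 15.5 ft³/s

For a circular section of diameter D = 3.94 ft at depth y = 1.46 ft, the central angle is θ = 2 arccos(1 − 2y/D) = 2.618 rad. Then A = (D²/8)(θ − sin θ) = 4.109 ft² and P = Dθ/2 = 5.157 ft.
Hydraulic radius R = A/P = 4.109/5.157 = 0.7968 ft.
Manning's equation: Q = (1.486/n) A R^(2/3) S^(1/2) = (1.486/0.014) × 4.109 × 0.7968^(2/3) × 0.0017^(1/2) = 15.5 ft³/s.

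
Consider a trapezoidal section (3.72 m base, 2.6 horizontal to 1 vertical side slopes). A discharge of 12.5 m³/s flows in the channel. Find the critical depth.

y_c = 0.853 m

At critical depth, Q² T / (g A³) = 1, i.e. A³/T = Q²/g = 12.5²/9.81 = 15.93.
Trying y = 0.705 m: A³/T = 8.123 — low.
Trying y = 1.09 m: A³/T = 38.84 — high.
Trying y = 0.853 m: A³/T = 15.93 — ≈ 15.93.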